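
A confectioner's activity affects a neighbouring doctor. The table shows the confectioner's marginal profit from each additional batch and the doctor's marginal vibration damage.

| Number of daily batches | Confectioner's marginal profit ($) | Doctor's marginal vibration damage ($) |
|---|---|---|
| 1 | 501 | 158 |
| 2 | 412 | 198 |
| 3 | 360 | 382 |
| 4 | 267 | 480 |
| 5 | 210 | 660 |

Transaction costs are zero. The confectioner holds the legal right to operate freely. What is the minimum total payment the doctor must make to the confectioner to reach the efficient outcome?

$837

Left alone the confectioner would choose level 5 (marginal profit stays positive).
Efficient level: k* = 2 (marginal profit ≥ marginal vibration damage through 2).
The doctor must at least cover the confectioner's forgone profit from cutting 5→2: 360 + 267 + 210 = 837.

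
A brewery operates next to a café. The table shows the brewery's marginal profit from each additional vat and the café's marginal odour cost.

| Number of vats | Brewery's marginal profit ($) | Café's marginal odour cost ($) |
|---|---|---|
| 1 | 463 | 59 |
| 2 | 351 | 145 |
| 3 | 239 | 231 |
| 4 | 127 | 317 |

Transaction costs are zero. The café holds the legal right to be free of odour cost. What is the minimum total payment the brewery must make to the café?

$435

Efficient level: marginal profit ≥ marginal odour cost through level 3, so k* = 3.
With the café holding the right, the brewery must at least compensate total damage at k*: 59 + 145 + 231 = 435.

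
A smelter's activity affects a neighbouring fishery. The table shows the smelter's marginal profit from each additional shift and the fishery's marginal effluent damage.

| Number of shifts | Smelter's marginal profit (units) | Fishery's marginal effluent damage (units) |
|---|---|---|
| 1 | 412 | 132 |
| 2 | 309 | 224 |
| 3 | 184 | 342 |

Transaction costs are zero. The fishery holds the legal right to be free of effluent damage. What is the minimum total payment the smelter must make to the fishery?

356

Efficient level: marginal profit ≥ marginal effluent damage through level 2, so k* = 2.
With the fishery holding the right, the smelter must at least compensate total damage at k*: 132 + 224 = 356.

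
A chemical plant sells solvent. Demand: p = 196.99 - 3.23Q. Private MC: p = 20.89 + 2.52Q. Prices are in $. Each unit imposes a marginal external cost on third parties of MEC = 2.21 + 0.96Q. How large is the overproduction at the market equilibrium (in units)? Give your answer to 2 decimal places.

4.71 units

Market equilibrium (private): 20.89 + 2.52Q = 196.99 - 3.23Q → Q_m = 30.6261.
Social marginal cost = private MC + MEC = 23.10 + 3.48Q.
Set SMC = demand: 23.10 + 3.48Q = 196.99 - 3.23Q → Q* = 25.9151.
Gap = |30.6261 − 25.9151| = 4.7110.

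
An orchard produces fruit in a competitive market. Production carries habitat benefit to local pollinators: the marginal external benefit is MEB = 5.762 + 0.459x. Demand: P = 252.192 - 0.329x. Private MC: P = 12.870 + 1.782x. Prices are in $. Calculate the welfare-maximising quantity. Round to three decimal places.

x* = 148.356

Social marginal cost = private MC − MEB = 7.108 + 1.323x.
Set SMC = demand: 7.108 + 1.323x = 252.192 - 0.329x → x* = 148.3559.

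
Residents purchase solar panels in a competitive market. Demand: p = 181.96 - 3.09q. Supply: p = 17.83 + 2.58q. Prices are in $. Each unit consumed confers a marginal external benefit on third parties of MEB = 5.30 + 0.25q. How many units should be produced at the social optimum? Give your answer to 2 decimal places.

q* = 31.26

Social marginal benefit = demand + MEB = 187.26 - 2.84q.
Set SMB = MC: 187.26 - 2.84q = 17.83 + 2.58q → q* = 31.2601.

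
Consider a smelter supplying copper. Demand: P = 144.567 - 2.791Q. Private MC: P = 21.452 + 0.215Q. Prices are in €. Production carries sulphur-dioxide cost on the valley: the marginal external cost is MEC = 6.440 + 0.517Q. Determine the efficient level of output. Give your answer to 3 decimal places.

Social marginal cost = private MC + MEC = 27.892 + 0.732Q.
Set SMC = demand: 27.892 + 0.732Q = 144.567 - 2.791Q → Q* = 33.1181.

Q* = 33.118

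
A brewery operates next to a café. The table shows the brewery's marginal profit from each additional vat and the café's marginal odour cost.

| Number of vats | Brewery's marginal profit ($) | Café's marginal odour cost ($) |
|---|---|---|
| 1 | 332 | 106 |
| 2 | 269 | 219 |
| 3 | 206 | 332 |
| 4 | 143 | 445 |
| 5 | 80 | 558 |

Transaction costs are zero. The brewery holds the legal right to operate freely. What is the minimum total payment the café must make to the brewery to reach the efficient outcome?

Left alone the brewery would choose level 5 (marginal profit stays positive).
Efficient level: k* = 2 (marginal profit ≥ marginal odour cost through 2).
The café must at least cover the brewery's forgone profit from cutting 5→2: 206 + 143 + 80 = 429.

$429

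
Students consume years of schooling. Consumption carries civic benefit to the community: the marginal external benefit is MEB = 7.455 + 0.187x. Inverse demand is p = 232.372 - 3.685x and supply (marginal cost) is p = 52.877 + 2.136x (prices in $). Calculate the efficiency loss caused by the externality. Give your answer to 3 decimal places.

Market equilibrium (private): 52.877 + 2.136x = 232.372 - 3.685x → x_m = 30.8358.
Social marginal benefit = demand + MEB = 239.827 - 3.498x.
Set SMB = MC: 239.827 - 3.498x = 52.877 + 2.136x → x* = 33.1825.
Between x* and x_m the wedge SMB − MC runs linearly from 0 to MEB(x_m), so the loss is a triangle.
DWL = ½ × 2.3467 × 13.2213 = 15.5132.

DWL = $15.513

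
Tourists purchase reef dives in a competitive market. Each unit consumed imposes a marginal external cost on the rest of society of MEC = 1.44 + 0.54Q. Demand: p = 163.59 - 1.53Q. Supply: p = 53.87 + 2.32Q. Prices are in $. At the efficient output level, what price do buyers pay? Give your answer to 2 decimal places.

Social marginal benefit = demand − MEC = 162.15 - 2.07Q.
Set SMB = MC: 162.15 - 2.07Q = 53.87 + 2.32Q → Q* = 24.6651.
Consumer price on the demand curve at Q*: 163.59 − 1.53×24.6651 = 125.8524.

P = $125.85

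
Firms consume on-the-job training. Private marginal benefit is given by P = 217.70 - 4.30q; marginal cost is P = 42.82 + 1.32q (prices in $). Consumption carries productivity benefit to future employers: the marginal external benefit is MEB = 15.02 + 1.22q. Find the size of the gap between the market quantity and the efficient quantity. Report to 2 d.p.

12.04 units

Market equilibrium (private): 42.82 + 1.32q = 217.70 - 4.30q → q_m = 31.1174.
Social marginal benefit = demand + MEB = 232.72 - 3.08q.
Set SMB = MC: 232.72 - 3.08q = 42.82 + 1.32q → q* = 43.1591.
Gap = |31.1174 − 43.1591| = 12.0417.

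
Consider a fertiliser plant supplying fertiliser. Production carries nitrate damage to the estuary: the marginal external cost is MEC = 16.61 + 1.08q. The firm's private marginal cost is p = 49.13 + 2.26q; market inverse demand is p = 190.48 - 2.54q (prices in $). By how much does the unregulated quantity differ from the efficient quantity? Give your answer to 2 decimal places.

Market equilibrium (private): 49.13 + 2.26q = 190.48 - 2.54q → q_m = 29.4479.
Social marginal cost = private MC + MEC = 65.74 + 3.34q.
Set SMC = demand: 65.74 + 3.34q = 190.48 - 2.54q → q* = 21.2143.
Gap = |29.4479 − 21.2143| = 8.2336.

8.23 units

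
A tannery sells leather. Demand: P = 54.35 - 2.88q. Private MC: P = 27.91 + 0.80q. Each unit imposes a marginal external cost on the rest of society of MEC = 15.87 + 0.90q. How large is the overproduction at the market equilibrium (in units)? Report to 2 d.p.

Market equilibrium (private): 27.91 + 0.80q = 54.35 - 2.88q → q_m = 7.1848.
Social marginal cost = private MC + MEC = 43.78 + 1.70q.
Set SMC = demand: 43.78 + 1.70q = 54.35 - 2.88q → q* = 2.3079.
Gap = |7.1848 − 2.3079| = 4.8769.

4.88 units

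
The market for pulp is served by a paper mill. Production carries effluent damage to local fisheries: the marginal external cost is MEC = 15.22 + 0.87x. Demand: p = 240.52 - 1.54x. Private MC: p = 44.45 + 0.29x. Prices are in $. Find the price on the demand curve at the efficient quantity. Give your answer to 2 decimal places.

Social marginal cost = private MC + MEC = 59.67 + 1.16x.
Set SMC = demand: 59.67 + 1.16x = 240.52 - 1.54x → x* = 66.9815.
Consumer price on the demand curve at x*: 240.52 − 1.54×66.9815 = 137.3685.

P = $137.37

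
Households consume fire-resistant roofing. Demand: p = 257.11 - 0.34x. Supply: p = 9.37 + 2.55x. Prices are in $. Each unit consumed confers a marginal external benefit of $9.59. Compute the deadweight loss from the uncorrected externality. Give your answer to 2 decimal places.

Market equilibrium (private): 9.37 + 2.55x = 257.11 - 0.34x → x_m = 85.7232.
Social marginal benefit = demand + MEB = 266.70 - 0.34x.
Set SMB = MC: 266.70 - 0.34x = 9.37 + 2.55x → x* = 89.0415.
Height of the DWL triangle at x_m is SMB(x_m) − MC(x_m) = MEB(x_m) = 9.5900.
DWL = ½ × 3.3183 × 9.5900 = 15.9112.

DWL = $15.91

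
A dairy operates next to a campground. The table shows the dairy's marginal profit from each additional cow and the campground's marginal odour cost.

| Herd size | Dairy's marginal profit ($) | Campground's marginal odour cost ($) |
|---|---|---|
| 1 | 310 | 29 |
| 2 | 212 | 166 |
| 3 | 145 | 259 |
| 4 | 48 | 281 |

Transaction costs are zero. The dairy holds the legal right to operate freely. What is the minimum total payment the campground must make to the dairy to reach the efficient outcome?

Left alone the dairy would choose level 4 (marginal profit stays positive).
Efficient level: k* = 2 (marginal profit ≥ marginal odour cost through 2).
The campground must at least cover the dairy's forgone profit from cutting 4→2: 145 + 48 = 193.

$193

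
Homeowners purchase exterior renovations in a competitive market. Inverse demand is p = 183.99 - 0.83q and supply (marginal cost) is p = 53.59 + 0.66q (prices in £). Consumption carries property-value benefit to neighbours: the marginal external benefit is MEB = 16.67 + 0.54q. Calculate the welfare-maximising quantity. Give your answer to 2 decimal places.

Social marginal benefit = demand + MEB = 200.66 - 0.29q.
Set SMB = MC: 200.66 - 0.29q = 53.59 + 0.66q → q* = 154.8105.

q* = 154.81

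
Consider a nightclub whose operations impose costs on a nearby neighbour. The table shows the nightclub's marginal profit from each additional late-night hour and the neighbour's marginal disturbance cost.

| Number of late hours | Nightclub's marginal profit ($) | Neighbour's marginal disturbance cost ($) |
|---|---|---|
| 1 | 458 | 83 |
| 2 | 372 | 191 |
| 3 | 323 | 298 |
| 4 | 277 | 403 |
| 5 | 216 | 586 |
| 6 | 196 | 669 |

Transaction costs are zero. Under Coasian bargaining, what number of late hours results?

Bargaining reaches the level where marginal profit last exceeds marginal disturbance cost.
That holds through level 3 (323 ≥ 298) but not at 4 (277 < 403).

3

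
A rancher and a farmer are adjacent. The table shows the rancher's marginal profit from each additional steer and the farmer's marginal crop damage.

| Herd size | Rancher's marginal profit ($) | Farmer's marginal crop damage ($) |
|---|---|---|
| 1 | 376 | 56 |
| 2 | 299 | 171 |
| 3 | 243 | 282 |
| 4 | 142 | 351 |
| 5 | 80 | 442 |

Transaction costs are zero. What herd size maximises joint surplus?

2

Bargaining reaches the level where marginal profit last exceeds marginal crop damage.
That holds through level 2 (299 ≥ 171) but not at 3 (243 < 282).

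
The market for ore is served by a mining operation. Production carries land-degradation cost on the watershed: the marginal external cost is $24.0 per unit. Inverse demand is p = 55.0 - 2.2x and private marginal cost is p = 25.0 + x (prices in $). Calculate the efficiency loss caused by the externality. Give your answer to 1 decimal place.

DWL = $90.0

Market equilibrium (private): 25.0 + x = 55.0 - 2.2x → x_m = 9.3750.
Social marginal cost = private MC + MEC = 49.0 + x.
Set SMC = demand: 49.0 + x = 55.0 - 2.2x → x* = 1.8750.
Height of the DWL triangle at x_m is SMC(x_m) − demand(x_m) = MEC(x_m) = 24.0000.
DWL = ½ × 7.5000 × 24.0000 = 90.0000.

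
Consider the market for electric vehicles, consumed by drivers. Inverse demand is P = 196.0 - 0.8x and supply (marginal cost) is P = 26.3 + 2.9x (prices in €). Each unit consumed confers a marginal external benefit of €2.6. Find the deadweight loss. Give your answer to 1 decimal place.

DWL = €0.9

Market equilibrium (private): 26.3 + 2.9x = 196.0 - 0.8x → x_m = 45.8649.
Social marginal benefit = demand + MEB = 198.6 - 0.8x.
Set SMB = MC: 198.6 - 0.8x = 26.3 + 2.9x → x* = 46.5676.
Height of the DWL triangle at x_m is SMB(x_m) − MC(x_m) = MEB(x_m) = 2.6000.
DWL = ½ × 0.7027 × 2.6000 = 0.9135.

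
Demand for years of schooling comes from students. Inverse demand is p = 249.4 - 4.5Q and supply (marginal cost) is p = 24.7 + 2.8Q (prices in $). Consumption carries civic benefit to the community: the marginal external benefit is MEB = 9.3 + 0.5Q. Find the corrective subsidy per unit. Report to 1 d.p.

subsidy = $26.5 per unit

Social marginal benefit = demand + MEB = 258.7 - 4.0Q.
Set SMB = MC: 258.7 - 4.0Q = 24.7 + 2.8Q → Q* = 34.4118.
The Pigouvian subsidy equals MEB at Q*: 9.3 + 0.5×34.4118 = 26.5059.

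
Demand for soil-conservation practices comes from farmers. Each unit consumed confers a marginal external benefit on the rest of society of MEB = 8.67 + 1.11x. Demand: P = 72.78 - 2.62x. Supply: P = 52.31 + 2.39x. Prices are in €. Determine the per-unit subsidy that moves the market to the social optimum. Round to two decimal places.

Social marginal benefit = demand + MEB = 81.45 - 1.51x.
Set SMB = MC: 81.45 - 1.51x = 52.31 + 2.39x → x* = 7.4718.
The Pigouvian subsidy equals MEB at x*: 8.67 + 1.11×7.4718 = 16.9637.

subsidy = €16.96 per unit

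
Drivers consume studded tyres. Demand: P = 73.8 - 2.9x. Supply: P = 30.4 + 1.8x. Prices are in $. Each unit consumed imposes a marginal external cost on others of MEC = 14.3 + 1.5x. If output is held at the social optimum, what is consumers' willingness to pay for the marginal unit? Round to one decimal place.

P = $60.2

Social marginal benefit = demand − MEC = 59.5 - 4.4x.
Set SMB = MC: 59.5 - 4.4x = 30.4 + 1.8x → x* = 4.6935.
Consumer price on the demand curve at x*: 73.8 − 2.9×4.6935 = 60.1889.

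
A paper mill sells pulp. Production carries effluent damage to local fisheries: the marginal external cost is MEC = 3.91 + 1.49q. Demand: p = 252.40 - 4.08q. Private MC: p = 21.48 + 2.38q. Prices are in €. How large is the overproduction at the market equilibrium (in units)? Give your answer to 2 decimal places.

7.19 units

Market equilibrium (private): 21.48 + 2.38q = 252.40 - 4.08q → q_m = 35.7461.
Social marginal cost = private MC + MEC = 25.39 + 3.87q.
Set SMC = demand: 25.39 + 3.87q = 252.40 - 4.08q → q* = 28.5547.
Gap = |35.7461 − 28.5547| = 7.1914.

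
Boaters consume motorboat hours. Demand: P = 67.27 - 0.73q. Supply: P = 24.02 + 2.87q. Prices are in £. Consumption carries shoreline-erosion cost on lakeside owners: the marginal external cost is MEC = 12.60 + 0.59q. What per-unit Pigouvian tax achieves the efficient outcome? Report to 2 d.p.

tax = £16.92 per unit

Social marginal benefit = demand − MEC = 54.67 - 1.32q.
Set SMB = MC: 54.67 - 1.32q = 24.02 + 2.87q → q* = 7.3150.
The Pigouvian tax equals MEC at q*: 12.60 + 0.59×7.3150 = 16.9159.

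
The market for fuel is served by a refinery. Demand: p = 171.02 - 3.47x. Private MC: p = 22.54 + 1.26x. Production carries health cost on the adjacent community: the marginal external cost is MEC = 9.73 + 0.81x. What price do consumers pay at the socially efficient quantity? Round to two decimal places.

P = 84.11

Social marginal cost = private MC + MEC = 32.27 + 2.07x.
Set SMC = demand: 32.27 + 2.07x = 171.02 - 3.47x → x* = 25.0451.
Consumer price on the demand curve at x*: 171.02 − 3.47×25.0451 = 84.1135.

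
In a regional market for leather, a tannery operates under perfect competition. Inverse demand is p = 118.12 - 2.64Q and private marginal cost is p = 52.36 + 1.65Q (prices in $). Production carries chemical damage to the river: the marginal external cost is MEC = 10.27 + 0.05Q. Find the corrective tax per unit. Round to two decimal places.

Social marginal cost = private MC + MEC = 62.63 + 1.70Q.
Set SMC = demand: 62.63 + 1.70Q = 118.12 - 2.64Q → Q* = 12.7857.
The Pigouvian tax equals MEC at Q*: 10.27 + 0.05×12.7857 = 10.9093.

tax = $10.91 per unit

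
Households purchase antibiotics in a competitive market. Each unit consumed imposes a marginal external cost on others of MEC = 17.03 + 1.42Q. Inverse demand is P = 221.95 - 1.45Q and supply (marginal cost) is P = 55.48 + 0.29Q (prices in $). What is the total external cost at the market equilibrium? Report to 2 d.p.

$8128.08

Market equilibrium (private): 55.48 + 0.29Q = 221.95 - 1.45Q → Q_m = 95.6724.
Total external cost = ∫₀^{Q_m} (17.03 + 1.42Q) dQ = 17.03×95.6724 + ½×1.42×95.6724² = 8128.0787.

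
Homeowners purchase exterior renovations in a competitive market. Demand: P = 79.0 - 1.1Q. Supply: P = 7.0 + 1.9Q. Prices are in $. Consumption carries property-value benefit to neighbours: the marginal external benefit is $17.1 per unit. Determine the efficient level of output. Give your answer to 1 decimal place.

Q* = 29.7

Social marginal benefit = demand + MEB = 96.1 - 1.1Q.
Set SMB = MC: 96.1 - 1.1Q = 7.0 + 1.9Q → Q* = 29.7000.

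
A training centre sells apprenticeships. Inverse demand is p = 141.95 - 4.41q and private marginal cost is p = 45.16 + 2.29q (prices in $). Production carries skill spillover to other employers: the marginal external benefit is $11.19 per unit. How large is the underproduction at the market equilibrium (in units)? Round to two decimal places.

Market equilibrium (private): 45.16 + 2.29q = 141.95 - 4.41q → q_m = 14.4463.
Social marginal cost = private MC − MEB = 33.97 + 2.29q.
Set SMC = demand: 33.97 + 2.29q = 141.95 - 4.41q → q* = 16.1164.
Gap = |14.4463 − 16.1164| = 1.6701.

1.67 units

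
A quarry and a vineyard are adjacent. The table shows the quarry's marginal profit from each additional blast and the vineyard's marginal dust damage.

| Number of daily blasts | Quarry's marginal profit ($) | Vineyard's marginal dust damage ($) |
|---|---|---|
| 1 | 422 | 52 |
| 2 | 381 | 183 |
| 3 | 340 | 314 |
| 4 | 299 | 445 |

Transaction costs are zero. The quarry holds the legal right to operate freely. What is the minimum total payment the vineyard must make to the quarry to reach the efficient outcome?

$299

Left alone the quarry would choose level 4 (marginal profit stays positive).
Efficient level: k* = 3 (marginal profit ≥ marginal dust damage through 3).
The vineyard must at least cover the quarry's forgone profit from cutting 4→3: 299 = 299.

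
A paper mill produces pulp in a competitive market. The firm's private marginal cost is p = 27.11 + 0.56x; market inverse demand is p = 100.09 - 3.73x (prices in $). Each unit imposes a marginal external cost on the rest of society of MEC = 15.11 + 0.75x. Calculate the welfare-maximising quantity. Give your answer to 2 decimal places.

x* = 11.48

Social marginal cost = private MC + MEC = 42.22 + 1.31x.
Set SMC = demand: 42.22 + 1.31x = 100.09 - 3.73x → x* = 11.4821.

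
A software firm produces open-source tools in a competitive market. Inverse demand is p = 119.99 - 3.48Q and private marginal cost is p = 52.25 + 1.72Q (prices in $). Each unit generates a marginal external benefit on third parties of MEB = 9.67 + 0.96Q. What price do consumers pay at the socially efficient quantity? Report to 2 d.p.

Social marginal cost = private MC − MEB = 42.58 + 0.76Q.
Set SMC = demand: 42.58 + 0.76Q = 119.99 - 3.48Q → Q* = 18.2571.
Consumer price on the demand curve at Q*: 119.99 − 3.48×18.2571 = 56.4553.

P = $56.46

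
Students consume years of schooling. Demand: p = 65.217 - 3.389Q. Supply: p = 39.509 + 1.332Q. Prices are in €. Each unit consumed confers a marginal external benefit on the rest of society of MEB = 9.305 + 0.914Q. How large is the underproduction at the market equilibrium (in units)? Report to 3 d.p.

Market equilibrium (private): 39.509 + 1.332Q = 65.217 - 3.389Q → Q_m = 5.4455.
Social marginal benefit = demand + MEB = 74.522 - 2.475Q.
Set SMB = MC: 74.522 - 2.475Q = 39.509 + 1.332Q → Q* = 9.1970.
Gap = |5.4455 − 9.1970| = 3.7515.

3.752 units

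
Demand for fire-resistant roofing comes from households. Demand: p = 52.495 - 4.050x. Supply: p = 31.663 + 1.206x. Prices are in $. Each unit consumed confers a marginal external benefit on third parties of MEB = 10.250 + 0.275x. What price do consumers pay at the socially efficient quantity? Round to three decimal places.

P = $27.223

Social marginal benefit = demand + MEB = 62.745 - 3.775x.
Set SMB = MC: 62.745 - 3.775x = 31.663 + 1.206x → x* = 6.2401.
Consumer price on the demand curve at x*: 52.495 − 4.050×6.2401 = 27.2226.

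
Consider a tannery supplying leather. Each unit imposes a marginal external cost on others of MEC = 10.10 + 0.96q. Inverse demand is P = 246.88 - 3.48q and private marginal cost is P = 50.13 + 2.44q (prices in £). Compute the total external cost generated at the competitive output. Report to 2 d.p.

£865.86

Market equilibrium (private): 50.13 + 2.44q = 246.88 - 3.48q → q_m = 33.2348.
Total external cost = ∫₀^{q_m} (10.10 + 0.96q) dq = 10.10×33.2348 + ½×0.96×33.2348² = 865.8564.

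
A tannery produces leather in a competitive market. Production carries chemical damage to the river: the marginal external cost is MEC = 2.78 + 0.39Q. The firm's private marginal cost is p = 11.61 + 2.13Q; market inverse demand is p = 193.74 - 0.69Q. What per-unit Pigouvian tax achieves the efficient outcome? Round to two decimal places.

tax = 24.57 per unit

Social marginal cost = private MC + MEC = 14.39 + 2.52Q.
Set SMC = demand: 14.39 + 2.52Q = 193.74 - 0.69Q → Q* = 55.8723.
The Pigouvian tax equals MEC at Q*: 2.78 + 0.39×55.8723 = 24.5702.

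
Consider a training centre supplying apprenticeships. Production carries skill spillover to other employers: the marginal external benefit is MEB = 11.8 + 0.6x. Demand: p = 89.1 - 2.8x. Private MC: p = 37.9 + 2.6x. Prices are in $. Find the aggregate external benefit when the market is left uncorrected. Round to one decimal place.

Market equilibrium (private): 37.9 + 2.6x = 89.1 - 2.8x → x_m = 9.4815.
Total external benefit = ∫₀^{x_m} (11.8 + 0.6x) dx = 11.8×9.4815 + ½×0.6×9.4815² = 138.8514.

$138.9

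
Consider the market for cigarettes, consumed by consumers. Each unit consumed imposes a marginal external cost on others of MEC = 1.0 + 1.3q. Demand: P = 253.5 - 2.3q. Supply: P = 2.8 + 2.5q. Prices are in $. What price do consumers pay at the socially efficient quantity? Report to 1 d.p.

Social marginal benefit = demand − MEC = 252.5 - 3.6q.
Set SMB = MC: 252.5 - 3.6q = 2.8 + 2.5q → q* = 40.9344.
Consumer price on the demand curve at q*: 253.5 − 2.3×40.9344 = 159.3509.

P = $159.4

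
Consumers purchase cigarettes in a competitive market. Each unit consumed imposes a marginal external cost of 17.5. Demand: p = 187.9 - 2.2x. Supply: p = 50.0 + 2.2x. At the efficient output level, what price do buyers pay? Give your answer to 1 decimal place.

Social marginal benefit = demand − MEC = 170.4 - 2.2x.
Set SMB = MC: 170.4 - 2.2x = 50.0 + 2.2x → x* = 27.3636.
Consumer price on the demand curve at x*: 187.9 − 2.2×27.3636 = 127.7001.

P = 127.7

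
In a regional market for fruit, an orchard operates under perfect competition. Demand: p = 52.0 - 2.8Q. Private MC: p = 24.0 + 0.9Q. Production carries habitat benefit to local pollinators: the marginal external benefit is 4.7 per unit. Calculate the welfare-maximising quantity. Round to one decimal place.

Social marginal cost = private MC − MEB = 19.3 + 0.9Q.
Set SMC = demand: 19.3 + 0.9Q = 52.0 - 2.8Q → Q* = 8.8378.

Q* = 8.8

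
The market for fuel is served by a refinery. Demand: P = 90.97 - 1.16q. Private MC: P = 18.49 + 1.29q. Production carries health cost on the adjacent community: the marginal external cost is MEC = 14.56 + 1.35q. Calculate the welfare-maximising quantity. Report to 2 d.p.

q* = 15.24

Social marginal cost = private MC + MEC = 33.05 + 2.64q.
Set SMC = demand: 33.05 + 2.64q = 90.97 - 1.16q → q* = 15.2421.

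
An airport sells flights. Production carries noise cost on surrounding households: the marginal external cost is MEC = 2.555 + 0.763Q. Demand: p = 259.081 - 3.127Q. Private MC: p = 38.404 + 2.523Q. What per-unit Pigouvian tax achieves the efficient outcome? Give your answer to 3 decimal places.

tax = 28.507 per unit

Social marginal cost = private MC + MEC = 40.959 + 3.286Q.
Set SMC = demand: 40.959 + 3.286Q = 259.081 - 3.127Q → Q* = 34.0125.
The Pigouvian tax equals MEC at Q*: 2.555 + 0.763×34.0125 = 28.5065.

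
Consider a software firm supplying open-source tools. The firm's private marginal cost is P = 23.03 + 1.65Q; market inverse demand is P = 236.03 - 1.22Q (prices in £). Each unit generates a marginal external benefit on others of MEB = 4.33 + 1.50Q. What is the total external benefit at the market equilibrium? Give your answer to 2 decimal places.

£4452.37

Market equilibrium (private): 23.03 + 1.65Q = 236.03 - 1.22Q → Q_m = 74.2160.
Total external benefit = ∫₀^{Q_m} (4.33 + 1.50Q) dQ = 4.33×74.2160 + ½×1.50×74.2160² = 4452.3663.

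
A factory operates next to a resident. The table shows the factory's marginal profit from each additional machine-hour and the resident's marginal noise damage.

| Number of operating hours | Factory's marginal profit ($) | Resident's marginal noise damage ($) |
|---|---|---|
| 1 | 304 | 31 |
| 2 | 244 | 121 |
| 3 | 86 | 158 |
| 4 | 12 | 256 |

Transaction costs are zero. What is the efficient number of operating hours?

Bargaining reaches the level where marginal profit last exceeds marginal noise damage.
That holds through level 2 (244 ≥ 121) but not at 3 (86 < 158).

2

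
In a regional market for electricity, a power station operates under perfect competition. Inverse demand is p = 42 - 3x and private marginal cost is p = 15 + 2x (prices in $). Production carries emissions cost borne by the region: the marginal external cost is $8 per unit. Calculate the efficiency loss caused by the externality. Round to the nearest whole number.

Market equilibrium (private): 15 + 2x = 42 - 3x → x_m = 5.4000.
Social marginal cost = private MC + MEC = 23 + 2x.
Set SMC = demand: 23 + 2x = 42 - 3x → x* = 3.8000.
The welfare-loss triangle has base |x_m − x*| and height MEC(x_m) (the vertical gap between SMC and demand is zero at x* and MEC at x_m).
DWL = ½ × 1.6000 × 8.0000 = 6.4000.

DWL = $6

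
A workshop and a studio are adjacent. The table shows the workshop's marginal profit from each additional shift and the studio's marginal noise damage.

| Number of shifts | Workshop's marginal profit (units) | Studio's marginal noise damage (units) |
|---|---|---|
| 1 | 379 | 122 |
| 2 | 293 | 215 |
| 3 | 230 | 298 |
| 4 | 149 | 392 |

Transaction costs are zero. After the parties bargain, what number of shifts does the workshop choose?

2

Bargaining reaches the level where marginal profit last exceeds marginal noise damage.
That holds through level 2 (293 ≥ 215) but not at 3 (230 < 298).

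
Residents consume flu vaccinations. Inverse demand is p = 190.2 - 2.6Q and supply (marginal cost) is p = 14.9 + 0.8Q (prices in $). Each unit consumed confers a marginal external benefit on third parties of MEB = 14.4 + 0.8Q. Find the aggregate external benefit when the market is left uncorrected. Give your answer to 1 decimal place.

Market equilibrium (private): 14.9 + 0.8Q = 190.2 - 2.6Q → Q_m = 51.5588.
Total external benefit = ∫₀^{Q_m} (14.4 + 0.8Q) dQ = 14.4×51.5588 + ½×0.8×51.5588² = 1805.7707.

$1805.8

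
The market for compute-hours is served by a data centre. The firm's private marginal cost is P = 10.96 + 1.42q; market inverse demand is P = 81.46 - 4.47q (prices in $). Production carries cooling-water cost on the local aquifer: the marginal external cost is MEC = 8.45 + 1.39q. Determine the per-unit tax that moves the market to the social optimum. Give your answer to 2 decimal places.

Social marginal cost = private MC + MEC = 19.41 + 2.81q.
Set SMC = demand: 19.41 + 2.81q = 81.46 - 4.47q → q* = 8.5234.
The Pigouvian tax equals MEC at q*: 8.45 + 1.39×8.5234 = 20.2975.

tax = $20.30 per unit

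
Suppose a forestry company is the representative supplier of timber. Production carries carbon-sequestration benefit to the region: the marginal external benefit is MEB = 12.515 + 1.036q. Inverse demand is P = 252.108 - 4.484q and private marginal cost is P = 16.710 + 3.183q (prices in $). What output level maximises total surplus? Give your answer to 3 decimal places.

Social marginal cost = private MC − MEB = 4.195 + 2.147q.
Set SMC = demand: 4.195 + 2.147q = 252.108 - 4.484q → q* = 37.3870.

q* = 37.387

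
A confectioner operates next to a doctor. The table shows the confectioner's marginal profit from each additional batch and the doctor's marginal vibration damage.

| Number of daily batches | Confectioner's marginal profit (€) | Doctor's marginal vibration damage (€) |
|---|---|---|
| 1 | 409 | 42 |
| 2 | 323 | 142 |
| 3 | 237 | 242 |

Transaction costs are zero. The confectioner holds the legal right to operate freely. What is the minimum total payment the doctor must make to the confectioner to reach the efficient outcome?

Left alone the confectioner would choose level 3 (marginal profit stays positive).
Efficient level: k* = 2 (marginal profit ≥ marginal vibration damage through 2).
The doctor must at least cover the confectioner's forgone profit from cutting 3→2: 237 = 237.

€237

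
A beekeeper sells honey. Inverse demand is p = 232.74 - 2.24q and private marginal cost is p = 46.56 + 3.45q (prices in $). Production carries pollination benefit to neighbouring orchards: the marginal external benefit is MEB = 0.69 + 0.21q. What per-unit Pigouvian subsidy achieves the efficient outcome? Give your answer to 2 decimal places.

subsidy = $7.85 per unit

Social marginal cost = private MC − MEB = 45.87 + 3.24q.
Set SMC = demand: 45.87 + 3.24q = 232.74 - 2.24q → q* = 34.1004.
The Pigouvian subsidy equals MEB at q*: 0.69 + 0.21×34.1004 = 7.8511.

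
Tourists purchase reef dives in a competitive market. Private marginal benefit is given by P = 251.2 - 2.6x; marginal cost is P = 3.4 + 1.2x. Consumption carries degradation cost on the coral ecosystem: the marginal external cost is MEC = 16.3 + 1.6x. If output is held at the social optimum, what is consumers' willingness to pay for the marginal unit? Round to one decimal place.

P = 139.7

Social marginal benefit = demand − MEC = 234.9 - 4.2x.
Set SMB = MC: 234.9 - 4.2x = 3.4 + 1.2x → x* = 42.8704.
Consumer price on the demand curve at x*: 251.2 − 2.6×42.8704 = 139.7370.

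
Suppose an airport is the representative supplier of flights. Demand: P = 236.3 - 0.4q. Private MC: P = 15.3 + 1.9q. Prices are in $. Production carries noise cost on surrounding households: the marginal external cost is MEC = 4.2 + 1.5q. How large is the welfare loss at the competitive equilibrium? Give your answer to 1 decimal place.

DWL = $2895.0

Market equilibrium (private): 15.3 + 1.9q = 236.3 - 0.4q → q_m = 96.0870.
Social marginal cost = private MC + MEC = 19.5 + 3.4q.
Set SMC = demand: 19.5 + 3.4q = 236.3 - 0.4q → q* = 57.0526.
The loss is the area between SMC and demand from q* to q_m; with linear curves that's a triangle of height MEC(q_m).
DWL = ½ × 39.0344 × 148.3304 = 2894.9941.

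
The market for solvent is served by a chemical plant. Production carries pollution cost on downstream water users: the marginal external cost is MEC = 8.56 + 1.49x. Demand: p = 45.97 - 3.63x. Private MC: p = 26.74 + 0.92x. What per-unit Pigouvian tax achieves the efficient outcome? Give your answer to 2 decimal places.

Social marginal cost = private MC + MEC = 35.30 + 2.41x.
Set SMC = demand: 35.30 + 2.41x = 45.97 - 3.63x → x* = 1.7666.
The Pigouvian tax equals MEC at x*: 8.56 + 1.49×1.7666 = 11.1922.

tax = 11.19 per unit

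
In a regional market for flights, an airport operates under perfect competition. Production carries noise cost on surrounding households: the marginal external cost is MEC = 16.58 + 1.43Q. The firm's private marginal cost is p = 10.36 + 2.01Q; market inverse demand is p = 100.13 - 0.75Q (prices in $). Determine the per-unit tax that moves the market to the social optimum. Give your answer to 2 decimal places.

tax = $41.56 per unit

Social marginal cost = private MC + MEC = 26.94 + 3.44Q.
Set SMC = demand: 26.94 + 3.44Q = 100.13 - 0.75Q → Q* = 17.4678.
The Pigouvian tax equals MEC at Q*: 16.58 + 1.43×17.4678 = 41.5590.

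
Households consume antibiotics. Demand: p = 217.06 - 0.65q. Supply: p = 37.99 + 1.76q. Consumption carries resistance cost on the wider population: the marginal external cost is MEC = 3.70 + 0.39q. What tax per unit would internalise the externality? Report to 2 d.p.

tax = 28.13 per unit

Social marginal benefit = demand − MEC = 213.36 - 1.04q.
Set SMB = MC: 213.36 - 1.04q = 37.99 + 1.76q → q* = 62.6321.
The Pigouvian tax equals MEC at q*: 3.70 + 0.39×62.6321 = 28.1265.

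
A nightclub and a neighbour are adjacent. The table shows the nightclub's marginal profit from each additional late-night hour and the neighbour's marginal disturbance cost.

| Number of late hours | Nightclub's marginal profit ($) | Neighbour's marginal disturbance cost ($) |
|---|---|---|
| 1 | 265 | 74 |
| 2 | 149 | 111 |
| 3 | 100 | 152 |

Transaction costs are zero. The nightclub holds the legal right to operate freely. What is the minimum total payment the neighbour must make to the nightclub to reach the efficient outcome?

$100

Left alone the nightclub would choose level 3 (marginal profit stays positive).
Efficient level: k* = 2 (marginal profit ≥ marginal disturbance cost through 2).
The neighbour must at least cover the nightclub's forgone profit from cutting 3→2: 100 = 100.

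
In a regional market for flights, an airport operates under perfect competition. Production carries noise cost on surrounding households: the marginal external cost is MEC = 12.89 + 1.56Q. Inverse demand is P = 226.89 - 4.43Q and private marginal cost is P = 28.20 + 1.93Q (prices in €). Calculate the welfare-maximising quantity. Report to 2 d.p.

Q* = 23.46

Social marginal cost = private MC + MEC = 41.09 + 3.49Q.
Set SMC = demand: 41.09 + 3.49Q = 226.89 - 4.43Q → Q* = 23.4596.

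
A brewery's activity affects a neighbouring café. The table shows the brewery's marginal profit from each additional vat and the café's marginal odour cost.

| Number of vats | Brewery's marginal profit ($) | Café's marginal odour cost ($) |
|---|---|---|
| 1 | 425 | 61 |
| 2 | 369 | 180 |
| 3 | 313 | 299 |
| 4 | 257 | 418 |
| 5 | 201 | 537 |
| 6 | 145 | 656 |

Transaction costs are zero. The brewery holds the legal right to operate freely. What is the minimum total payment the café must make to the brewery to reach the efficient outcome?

Left alone the brewery would choose level 6 (marginal profit stays positive).
Efficient level: k* = 3 (marginal profit ≥ marginal odour cost through 3).
The café must at least cover the brewery's forgone profit from cutting 6→3: 257 + 201 + 145 = 603.

$603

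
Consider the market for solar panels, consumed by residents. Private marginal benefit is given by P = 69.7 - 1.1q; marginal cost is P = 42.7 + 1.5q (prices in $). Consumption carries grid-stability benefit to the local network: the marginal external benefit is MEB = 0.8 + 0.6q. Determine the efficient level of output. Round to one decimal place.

q* = 13.9

Social marginal benefit = demand + MEB = 70.5 - 0.5q.
Set SMB = MC: 70.5 - 0.5q = 42.7 + 1.5q → q* = 13.9000.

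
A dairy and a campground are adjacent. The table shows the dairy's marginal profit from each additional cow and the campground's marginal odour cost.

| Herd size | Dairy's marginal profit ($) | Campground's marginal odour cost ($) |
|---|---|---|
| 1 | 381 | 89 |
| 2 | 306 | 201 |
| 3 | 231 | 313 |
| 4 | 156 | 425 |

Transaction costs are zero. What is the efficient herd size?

2

Bargaining reaches the level where marginal profit last exceeds marginal odour cost.
That holds through level 2 (306 ≥ 201) but not at 3 (231 < 313).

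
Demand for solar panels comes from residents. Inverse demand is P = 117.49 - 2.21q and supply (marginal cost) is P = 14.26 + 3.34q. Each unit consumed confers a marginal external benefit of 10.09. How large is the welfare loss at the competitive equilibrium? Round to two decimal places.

Market equilibrium (private): 14.26 + 3.34q = 117.49 - 2.21q → q_m = 18.6000.
Social marginal benefit = demand + MEB = 127.58 - 2.21q.
Set SMB = MC: 127.58 - 2.21q = 14.26 + 3.34q → q* = 20.4180.
Height of the DWL triangle at q_m is SMB(q_m) − MC(q_m) = MEB(q_m) = 10.0900.
DWL = ½ × 1.8180 × 10.0900 = 9.1718.

DWL = 9.17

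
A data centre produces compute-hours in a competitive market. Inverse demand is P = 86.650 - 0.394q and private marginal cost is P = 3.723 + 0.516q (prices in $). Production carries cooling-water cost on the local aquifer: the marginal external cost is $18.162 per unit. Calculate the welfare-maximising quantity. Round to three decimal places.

Social marginal cost = private MC + MEC = 21.885 + 0.516q.
Set SMC = demand: 21.885 + 0.516q = 86.650 - 0.394q → q* = 71.1703.

q* = 71.170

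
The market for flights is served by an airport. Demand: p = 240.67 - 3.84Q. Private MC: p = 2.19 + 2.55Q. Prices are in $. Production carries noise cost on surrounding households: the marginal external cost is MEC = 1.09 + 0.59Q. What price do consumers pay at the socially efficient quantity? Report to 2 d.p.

Social marginal cost = private MC + MEC = 3.28 + 3.14Q.
Set SMC = demand: 3.28 + 3.14Q = 240.67 - 3.84Q → Q* = 34.0100.
Consumer price on the demand curve at Q*: 240.67 − 3.84×34.0100 = 110.0716.

P = $110.07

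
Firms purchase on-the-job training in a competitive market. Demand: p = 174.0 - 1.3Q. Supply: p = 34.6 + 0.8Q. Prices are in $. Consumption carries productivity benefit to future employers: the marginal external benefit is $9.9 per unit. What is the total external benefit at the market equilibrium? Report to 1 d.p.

Market equilibrium (private): 34.6 + 0.8Q = 174.0 - 1.3Q → Q_m = 66.3810.
Total external benefit = MEB × Q_m = 9.9 × 66.3810 = 657.1719.

$657.2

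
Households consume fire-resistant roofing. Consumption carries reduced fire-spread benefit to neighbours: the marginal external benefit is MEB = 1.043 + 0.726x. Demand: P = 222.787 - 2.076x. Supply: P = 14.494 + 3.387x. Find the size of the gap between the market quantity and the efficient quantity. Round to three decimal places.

Market equilibrium (private): 14.494 + 3.387x = 222.787 - 2.076x → x_m = 38.1280.
Social marginal benefit = demand + MEB = 223.830 - 1.350x.
Set SMB = MC: 223.830 - 1.350x = 14.494 + 3.387x → x* = 44.1917.
Gap = |38.1280 − 44.1917| = 6.0637.

6.064 units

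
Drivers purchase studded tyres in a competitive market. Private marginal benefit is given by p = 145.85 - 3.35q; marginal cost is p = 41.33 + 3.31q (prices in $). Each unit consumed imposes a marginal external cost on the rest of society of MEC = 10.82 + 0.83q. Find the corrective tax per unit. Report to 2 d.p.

tax = $21.20 per unit

Social marginal benefit = demand − MEC = 135.03 - 4.18q.
Set SMB = MC: 135.03 - 4.18q = 41.33 + 3.31q → q* = 12.5100.
The Pigouvian tax equals MEC at q*: 10.82 + 0.83×12.5100 = 21.2033.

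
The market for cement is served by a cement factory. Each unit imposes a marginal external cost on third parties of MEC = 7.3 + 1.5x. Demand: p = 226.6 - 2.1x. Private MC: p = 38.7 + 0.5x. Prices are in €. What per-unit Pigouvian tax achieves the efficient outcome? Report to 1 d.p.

tax = €73.4 per unit

Social marginal cost = private MC + MEC = 46.0 + 2.0x.
Set SMC = demand: 46.0 + 2.0x = 226.6 - 2.1x → x* = 44.0488.
The Pigouvian tax equals MEC at x*: 7.3 + 1.5×44.0488 = 73.3732.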